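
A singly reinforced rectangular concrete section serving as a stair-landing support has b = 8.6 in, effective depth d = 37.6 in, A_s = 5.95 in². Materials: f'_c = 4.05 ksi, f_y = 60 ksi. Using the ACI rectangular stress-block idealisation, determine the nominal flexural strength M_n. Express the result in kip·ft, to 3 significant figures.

T = A_s f_y = 5.95 × 60 = 357 kips.
a = T/(0.85 f'_c b) = 357/(0.85 × 4.05 × 8.6) = 12.059 in.
M_n = T(d − a/2) = 357 × (37.6 − 6.0295) = 11270.7 kip·in = 11270.7/12 = 939.23 kip·ft.

M_n ≈ 939 kip·ft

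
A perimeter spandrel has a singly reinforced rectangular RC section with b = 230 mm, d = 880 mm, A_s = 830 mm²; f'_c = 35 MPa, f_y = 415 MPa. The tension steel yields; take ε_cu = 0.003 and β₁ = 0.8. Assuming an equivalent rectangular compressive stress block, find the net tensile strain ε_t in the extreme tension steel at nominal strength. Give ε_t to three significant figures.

a = A_s f_y/(0.85 f'_c b) = 50.34 mm.
β₁ = 0.8, so c = a/β₁ = 50.34/0.8 = 62.93 mm.
From the linear strain diagram with ε_cu = 0.003: ε_t = 0.003 (d − c)/c = 0.003 × (880 − 62.93)/62.93 = 0.0390.
Since ε_t ≥ 0.005, the section is tension-controlled.

ε_t ≈ 0.0390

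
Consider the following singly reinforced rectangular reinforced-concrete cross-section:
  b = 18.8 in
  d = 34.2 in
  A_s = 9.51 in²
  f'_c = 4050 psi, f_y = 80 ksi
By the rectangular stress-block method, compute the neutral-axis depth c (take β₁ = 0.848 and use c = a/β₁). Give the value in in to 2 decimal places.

T = A_s f_y = 9.51 × 80 = 760.8 kips.
a = T/(0.85 f'_c b) = 760.8/(0.85 × 4.05 × 18.8) = 11.7554 in.
With β₁ = 0.848, c = a/β₁ = 11.7554/0.848 = 13.86 in.

c ≈ 13.86 in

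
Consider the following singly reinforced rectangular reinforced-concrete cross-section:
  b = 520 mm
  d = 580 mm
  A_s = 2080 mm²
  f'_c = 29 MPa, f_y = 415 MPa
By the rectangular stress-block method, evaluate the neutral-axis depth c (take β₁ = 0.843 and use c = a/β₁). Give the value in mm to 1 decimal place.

c ≈ 79.9 mm

T = A_s f_y = 2080 × 415 = 863200 N = 863.2 kN.
Setting C = 0.85 f'_c a b equal to T: a = 863200/(0.85 × 29 × 520) = 67.343 mm.
With β₁ = 0.843, c = a/β₁ = 67.343/0.843 = 79.9 mm.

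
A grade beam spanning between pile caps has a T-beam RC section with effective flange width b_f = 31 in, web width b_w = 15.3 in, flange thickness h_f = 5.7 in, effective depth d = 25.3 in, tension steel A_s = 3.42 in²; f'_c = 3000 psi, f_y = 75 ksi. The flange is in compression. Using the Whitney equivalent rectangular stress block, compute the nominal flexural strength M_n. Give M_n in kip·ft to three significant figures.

M_n ≈ 506 kip·ft

Tension: T = A_s f_y = 3.42 × 75 = 256.5 kips.
Try a within the flange: a = T/(0.85 f'_c b_f) = 256.5/(0.85 × 3 × 31) = 3.245 in.
Since a = 3.245 ≤ h_f = 5.7 in, the stress block lies entirely in the flange; analyse as a rectangular beam of width b_f.
M_n = T(d − a/2) = 256.5 × (25.3 − 1.6225) = 6073.3 kip·in.
M_n = 6073.3/12 = 506.11 kip·ft.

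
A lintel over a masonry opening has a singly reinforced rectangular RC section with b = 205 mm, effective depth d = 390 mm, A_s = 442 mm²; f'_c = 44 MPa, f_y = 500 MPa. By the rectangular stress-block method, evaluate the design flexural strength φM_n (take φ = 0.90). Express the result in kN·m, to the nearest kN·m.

φM_n ≈ 75 kN·m

T = A_s f_y = 442 × 500 = 221000 N = 221 kN.
From C = T: a = T/(0.85 f'_c b) = 221000/(0.85 × 44 × 205) = 28.82 mm.
M_n = T(d − a/2) = 221 kN × (390 − 14.41) mm = 83.01 kN·m.
φM_n = 0.90 × 83.01 = 74.71 kN·m.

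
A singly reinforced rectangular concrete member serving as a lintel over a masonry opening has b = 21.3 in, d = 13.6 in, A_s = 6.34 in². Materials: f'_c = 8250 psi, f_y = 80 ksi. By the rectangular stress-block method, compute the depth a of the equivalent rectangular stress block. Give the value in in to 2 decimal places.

a ≈ 3.40 in

T = A_s f_y = 6.34 × 80 = 507.2 kips.
a = T/(0.85 f'_c b) = 507.2/(0.85 × 8.25 × 21.3) = 3.40 in.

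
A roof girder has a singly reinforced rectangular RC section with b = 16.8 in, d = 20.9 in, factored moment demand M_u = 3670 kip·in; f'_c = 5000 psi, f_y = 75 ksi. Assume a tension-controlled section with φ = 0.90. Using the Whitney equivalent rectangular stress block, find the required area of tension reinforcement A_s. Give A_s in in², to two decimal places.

M_n = M_u/φ = 3670/0.90 = 4077.78 kip·in.
From M_n = 0.85 f'_c a b (d − a/2):
a = d − √(d² − 2M_n/(0.85 f'_c b)) = 20.9 − √(20.9² − 2 × 4077.78/(0.85 × 5 × 16.8)) = 2.939 in.
A_s = 0.85 f'_c a b / f_y = 0.85 × 5 × 2.939 × 16.8 / 75 = 2.798 in².

A_s ≈ 2.80 in²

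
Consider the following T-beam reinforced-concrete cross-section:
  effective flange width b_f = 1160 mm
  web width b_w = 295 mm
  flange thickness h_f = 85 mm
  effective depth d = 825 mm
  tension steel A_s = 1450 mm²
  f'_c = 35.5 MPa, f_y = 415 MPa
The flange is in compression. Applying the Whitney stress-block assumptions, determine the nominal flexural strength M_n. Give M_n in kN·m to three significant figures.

M_n ≈ 491 kN·m

Tension: T = A_s f_y = 1450 × 415 = 601750 N.
Try a within the flange: a = T/(0.85 f'_c b_f) = 601750/(0.85 × 35.5 × 1160) = 17.19 mm.
Since a = 17.19 ≤ h_f = 85 mm, the stress block lies entirely in the flange; analyse as a rectangular beam of width b_f.
M_n = T(d − a/2) = 601750 × (825 − 8.595) = 491.27 × 10⁶ N·mm.
M_n = 491.27 kN·m.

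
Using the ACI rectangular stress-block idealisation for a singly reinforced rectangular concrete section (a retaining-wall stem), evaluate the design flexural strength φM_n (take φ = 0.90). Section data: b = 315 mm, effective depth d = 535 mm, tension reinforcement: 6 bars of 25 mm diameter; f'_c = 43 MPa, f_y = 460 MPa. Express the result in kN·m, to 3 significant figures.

φM_n ≈ 581 kN·m

A_s = 6 × 491 = 2946 mm².
T = A_s f_y = 2946 × 460 = 1355160 N = 1355.16 kN.
From C = T: a = T/(0.85 f'_c b) = 1355160/(0.85 × 43 × 315) = 117.70 mm.
M_n = T(d − a/2) = 1355.16 kN × (535 − 58.85) mm = 645.26 kN·m.
φM_n = 0.90 × 645.26 = 580.73 kN·m.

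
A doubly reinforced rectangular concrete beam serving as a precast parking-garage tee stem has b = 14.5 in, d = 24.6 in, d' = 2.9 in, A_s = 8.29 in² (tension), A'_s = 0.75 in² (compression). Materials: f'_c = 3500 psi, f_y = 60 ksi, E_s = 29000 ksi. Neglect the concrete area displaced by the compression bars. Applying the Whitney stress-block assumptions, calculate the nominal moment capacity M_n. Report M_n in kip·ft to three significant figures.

M_n ≈ 811 kip·ft

Assume both steels yield.
a = (A_s − A'_s) f_y/(0.85 f'_c b) = (8.29 − 0.75) × 60/(0.85 × 3.5 × 14.5) = 10.487 in.
c = a/β₁ = 10.487/0.85 = 12.338 in; ε'_s = 0.003(c − d')/c = 0.0023 ≥ ε_y = 0.0021, so the compression steel yields.
M_n = (A_s − A'_s) f_y (d − a/2) + A'_s f_y (d − d') = 452.4 × (24.6 − 5.2435) + 45 × (24.6 − 2.9) = 8756.9 + 976.5 = 9733.4 kip·in = 9733.4/12 = 811.12 kip·ft.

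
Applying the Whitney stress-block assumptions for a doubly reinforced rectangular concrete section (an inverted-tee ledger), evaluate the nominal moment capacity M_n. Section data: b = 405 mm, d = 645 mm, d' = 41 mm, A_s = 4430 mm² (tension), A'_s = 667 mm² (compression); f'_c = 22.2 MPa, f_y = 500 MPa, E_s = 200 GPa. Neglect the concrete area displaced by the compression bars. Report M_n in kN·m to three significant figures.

M_n ≈ 1180 kN·m

Assume both tension and compression steel yield.
Net tension couple steel: A_s − A'_s = 3763 mm².
a = (A_s − A'_s) f_y / (0.85 f'_c b) = 1881500/(0.85 × 22.2 × 405) = 246.19 mm.
c = a/β₁ = 246.19/0.85 = 289.64 mm; ε'_s = 0.003(c − d')/c = 0.0026 ≥ f_y/E_s = 0.0025, so compression steel does yield.
M_n = (A_s − A'_s) f_y (d − a/2) + A'_s f_y (d − d') = [1881500 × (645 − 123.095) + 333500 × (645 − 41)] × 10⁻⁶ = 981.96 + 201.43 = 1183.39 kN·m.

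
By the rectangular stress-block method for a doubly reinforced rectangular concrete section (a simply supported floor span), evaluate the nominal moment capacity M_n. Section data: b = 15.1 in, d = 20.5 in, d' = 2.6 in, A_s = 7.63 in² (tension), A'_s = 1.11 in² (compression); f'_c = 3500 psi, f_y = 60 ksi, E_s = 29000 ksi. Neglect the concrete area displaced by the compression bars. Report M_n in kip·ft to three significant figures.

M_n ≈ 626 kip·ft

Assume both steels yield.
a = (A_s − A'_s) f_y/(0.85 f'_c b) = (7.63 − 1.11) × 60/(0.85 × 3.5 × 15.1) = 8.708 in.
c = a/β₁ = 8.708/0.85 = 10.245 in; ε'_s = 0.003(c − d')/c = 0.0022 ≥ ε_y = 0.0021, so the compression steel yields.
M_n = (A_s − A'_s) f_y (d − a/2) + A'_s f_y (d − d') = 391.2 × (20.5 − 4.354) + 66.6 × (20.5 − 2.6) = 6316.3 + 1192.1 = 7508.4 kip·in = 7508.4/12 = 625.70 kip·ft.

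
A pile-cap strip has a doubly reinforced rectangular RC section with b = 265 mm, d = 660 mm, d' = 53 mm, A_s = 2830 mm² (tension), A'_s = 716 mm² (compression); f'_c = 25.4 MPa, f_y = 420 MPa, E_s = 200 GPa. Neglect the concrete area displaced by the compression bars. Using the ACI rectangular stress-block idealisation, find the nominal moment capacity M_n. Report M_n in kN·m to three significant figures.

Assume both tension and compression steel yield.
Net tension couple steel: A_s − A'_s = 2114 mm².
a = (A_s − A'_s) f_y / (0.85 f'_c b) = 887880/(0.85 × 25.4 × 265) = 155.19 mm.
c = a/β₁ = 155.19/0.85 = 182.58 mm; ε'_s = 0.003(c − d')/c = 0.0021 ≥ f_y/E_s = 0.0021, so compression steel does yield.
M_n = (A_s − A'_s) f_y (d − a/2) + A'_s f_y (d − d') = [887880 × (660 − 77.595) + 300720 × (660 − 53)] × 10⁻⁶ = 517.11 + 182.54 = 699.65 kN·m.

M_n ≈ 700 kN·m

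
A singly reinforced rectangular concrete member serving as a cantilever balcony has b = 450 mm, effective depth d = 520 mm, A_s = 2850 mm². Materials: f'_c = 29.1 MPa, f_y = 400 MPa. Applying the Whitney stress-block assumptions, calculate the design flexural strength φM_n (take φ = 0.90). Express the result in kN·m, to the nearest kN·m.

T = A_s f_y = 2850 × 400 = 1140000 N = 1140 kN.
From C = T: a = T/(0.85 f'_c b) = 1140000/(0.85 × 29.1 × 450) = 102.42 mm.
M_n = T(d − a/2) = 1140 kN × (520 − 51.21) mm = 534.42 kN·m.
φM_n = 0.90 × 534.42 = 480.98 kN·m.

φM_n ≈ 481 kN·m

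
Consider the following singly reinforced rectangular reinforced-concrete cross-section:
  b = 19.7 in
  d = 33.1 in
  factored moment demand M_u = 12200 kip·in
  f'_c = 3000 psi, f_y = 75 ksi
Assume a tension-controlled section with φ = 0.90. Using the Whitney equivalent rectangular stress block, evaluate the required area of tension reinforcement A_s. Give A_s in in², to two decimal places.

M_n = M_u/φ = 12200/0.90 = 13555.6 kip·in.
From M_n = 0.85 f'_c a b (d − a/2):
a = d − √(d² − 2M_n/(0.85 f'_c b)) = 33.1 − √(33.1² − 2 × 13555.6/(0.85 × 3 × 19.7)) = 9.522 in.
A_s = 0.85 f'_c a b / f_y = 0.85 × 3 × 9.522 × 19.7 / 75 = 6.378 in².

A_s ≈ 6.38 in²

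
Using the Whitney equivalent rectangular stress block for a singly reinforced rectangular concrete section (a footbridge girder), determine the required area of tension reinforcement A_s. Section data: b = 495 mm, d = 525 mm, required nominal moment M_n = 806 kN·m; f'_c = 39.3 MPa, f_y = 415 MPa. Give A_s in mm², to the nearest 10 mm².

With M_n = 0.85 f'_c a b (d − a/2), solve the quadratic for a:
a = d − √(d² − 2M_n/(0.85 f'_c b)) = 525 − √(525² − 2 × 806×10⁶/(0.85 × 39.3 × 495)) = 102.94 mm.
A_s = 0.85 f'_c a b / f_y = 0.85 × 39.3 × 102.94 × 495 / 415 = 4101.6 mm².

A_s ≈ 4100 mm²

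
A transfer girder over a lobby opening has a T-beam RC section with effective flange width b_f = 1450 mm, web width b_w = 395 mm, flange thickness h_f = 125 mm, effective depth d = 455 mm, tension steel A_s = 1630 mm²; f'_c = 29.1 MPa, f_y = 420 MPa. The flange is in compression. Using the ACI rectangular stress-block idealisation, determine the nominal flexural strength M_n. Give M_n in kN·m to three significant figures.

Tension: T = A_s f_y = 1630 × 420 = 684600 N.
Try a within the flange: a = T/(0.85 f'_c b_f) = 684600/(0.85 × 29.1 × 1450) = 19.09 mm.
Since a = 19.09 ≤ h_f = 125 mm, the stress block lies entirely in the flange; analyse as a rectangular beam of width b_f.
M_n = T(d − a/2) = 684600 × (455 − 9.545) = 304.96 × 10⁶ N·mm.
M_n = 304.96 kN·m.

M_n ≈ 305 kN·m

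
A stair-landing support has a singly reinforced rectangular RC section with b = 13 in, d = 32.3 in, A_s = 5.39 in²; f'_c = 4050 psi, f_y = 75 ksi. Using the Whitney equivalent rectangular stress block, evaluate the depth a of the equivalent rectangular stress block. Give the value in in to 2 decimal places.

T = A_s f_y = 5.39 × 75 = 404.25 kips.
a = T/(0.85 f'_c b) = 404.25/(0.85 × 4.05 × 13) = 9.03 in.

a ≈ 9.03 in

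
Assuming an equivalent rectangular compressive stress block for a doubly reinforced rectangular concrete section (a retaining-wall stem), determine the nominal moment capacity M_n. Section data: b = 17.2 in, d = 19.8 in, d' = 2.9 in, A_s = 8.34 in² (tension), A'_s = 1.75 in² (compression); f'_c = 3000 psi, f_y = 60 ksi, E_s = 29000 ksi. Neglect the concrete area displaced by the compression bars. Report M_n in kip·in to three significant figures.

Assume both steels yield.
a = (A_s − A'_s) f_y/(0.85 f'_c b) = (8.34 − 1.75) × 60/(0.85 × 3 × 17.2) = 9.015 in.
c = a/β₁ = 9.015/0.85 = 10.606 in; ε'_s = 0.003(c − d')/c = 0.0022 ≥ ε_y = 0.0021, so the compression steel yields.
M_n = (A_s − A'_s) f_y (d − a/2) + A'_s f_y (d − d') = 395.4 × (19.8 − 4.5075) + 105 × (19.8 − 2.9) = 6046.7 + 1774.5 = 7821.2 kip·in.

M_n ≈ 7820 kip·in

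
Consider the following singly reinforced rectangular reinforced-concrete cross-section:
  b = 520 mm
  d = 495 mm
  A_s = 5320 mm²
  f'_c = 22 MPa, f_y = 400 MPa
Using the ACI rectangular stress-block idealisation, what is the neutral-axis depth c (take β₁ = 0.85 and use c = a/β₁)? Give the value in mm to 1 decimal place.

T = A_s f_y = 5320 × 400 = 2128000 N = 2128 kN.
Setting C = 0.85 f'_c a b equal to T: a = 2128000/(0.85 × 22 × 520) = 218.840 mm.
With β₁ = 0.85, c = a/β₁ = 218.840/0.85 = 257.5 mm.

c ≈ 257.5 mm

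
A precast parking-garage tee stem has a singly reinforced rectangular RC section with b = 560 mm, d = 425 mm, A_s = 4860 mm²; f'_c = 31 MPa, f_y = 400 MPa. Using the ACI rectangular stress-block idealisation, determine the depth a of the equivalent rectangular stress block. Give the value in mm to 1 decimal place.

a ≈ 131.7 mm

T = A_s f_y = 4860 × 400 = 1944000 N = 1944 kN.
Setting C = 0.85 f'_c a b equal to T: a = 1944000/(0.85 × 31 × 560) = 131.7 mm.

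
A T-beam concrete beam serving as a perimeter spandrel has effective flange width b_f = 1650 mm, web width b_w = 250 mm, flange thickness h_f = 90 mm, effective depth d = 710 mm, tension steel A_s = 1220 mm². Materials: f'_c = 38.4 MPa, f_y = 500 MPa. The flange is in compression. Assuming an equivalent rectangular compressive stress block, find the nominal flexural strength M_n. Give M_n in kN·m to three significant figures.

Tension: T = A_s f_y = 1220 × 500 = 610000 N.
Try a within the flange: a = T/(0.85 f'_c b_f) = 610000/(0.85 × 38.4 × 1650) = 11.33 mm.
Since a = 11.33 ≤ h_f = 90 mm, the stress block lies entirely in the flange; analyse as a rectangular beam of width b_f.
M_n = T(d − a/2) = 610000 × (710 − 5.665) = 429.64 × 10⁶ N·mm.
M_n = 429.64 kN·m.

M_n ≈ 430 kN·m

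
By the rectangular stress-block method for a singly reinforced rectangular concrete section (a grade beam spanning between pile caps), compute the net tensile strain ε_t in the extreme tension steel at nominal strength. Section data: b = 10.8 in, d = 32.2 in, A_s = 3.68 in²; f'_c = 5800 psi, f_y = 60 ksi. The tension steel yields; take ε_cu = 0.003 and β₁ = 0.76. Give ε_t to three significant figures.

ε_t ≈ 0.0147

a = A_s f_y/(0.85 f'_c b) = 4.147 in.
β₁ = 0.76, so c = a/β₁ = 4.147/0.76 = 5.457 in.
From the linear strain diagram with ε_cu = 0.003: ε_t = 0.003 (d − c)/c = 0.003 × (32.2 − 5.457)/5.457 = 0.0147.
Since ε_t ≥ 0.005, the section is tension-controlled.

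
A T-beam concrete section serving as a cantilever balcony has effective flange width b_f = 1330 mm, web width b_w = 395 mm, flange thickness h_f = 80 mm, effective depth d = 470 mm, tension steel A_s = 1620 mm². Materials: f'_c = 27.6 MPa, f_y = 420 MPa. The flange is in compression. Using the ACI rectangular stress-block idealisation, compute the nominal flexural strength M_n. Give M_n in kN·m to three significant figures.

M_n ≈ 312 kN·m

Tension: T = A_s f_y = 1620 × 420 = 680400 N.
Try a within the flange: a = T/(0.85 f'_c b_f) = 680400/(0.85 × 27.6 × 1330) = 21.81 mm.
Since a = 21.81 ≤ h_f = 80 mm, the stress block lies entirely in the flange; analyse as a rectangular beam of width b_f.
M_n = T(d − a/2) = 680400 × (470 − 10.905) = 312.37 × 10⁶ N·mm.
M_n = 312.37 kN·m.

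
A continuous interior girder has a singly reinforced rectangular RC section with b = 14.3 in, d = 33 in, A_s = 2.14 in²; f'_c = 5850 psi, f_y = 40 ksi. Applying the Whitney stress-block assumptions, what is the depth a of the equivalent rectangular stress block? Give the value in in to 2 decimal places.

a ≈ 1.20 in

T = A_s f_y = 2.14 × 40 = 85.6 kips.
a = T/(0.85 f'_c b) = 85.6/(0.85 × 5.85 × 14.3) = 1.20 in.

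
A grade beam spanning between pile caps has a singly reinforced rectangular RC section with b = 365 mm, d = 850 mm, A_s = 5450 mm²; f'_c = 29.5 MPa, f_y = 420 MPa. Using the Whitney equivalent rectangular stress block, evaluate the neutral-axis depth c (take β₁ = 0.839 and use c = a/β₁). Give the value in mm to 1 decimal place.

T = A_s f_y = 5450 × 420 = 2289000 N = 2289 kN.
Setting C = 0.85 f'_c a b equal to T: a = 2289000/(0.85 × 29.5 × 365) = 250.099 mm.
With β₁ = 0.839, c = a/β₁ = 250.099/0.839 = 298.1 mm.

c ≈ 298.1 mm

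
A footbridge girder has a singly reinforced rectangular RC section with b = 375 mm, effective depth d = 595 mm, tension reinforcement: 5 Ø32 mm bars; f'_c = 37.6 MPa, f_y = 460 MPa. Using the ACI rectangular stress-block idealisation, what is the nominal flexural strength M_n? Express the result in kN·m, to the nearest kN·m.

M_n ≈ 958 kN·m

A_s = 5 × 804 = 4020 mm².
T = A_s f_y = 4020 × 460 = 1849200 N = 1849.2 kN.
From C = T: a = T/(0.85 f'_c b) = 1849200/(0.85 × 37.6 × 375) = 154.29 mm.
M_n = T(d − a/2) = 1849.2 kN × (595 − 77.145) mm = 957.62 kN·m.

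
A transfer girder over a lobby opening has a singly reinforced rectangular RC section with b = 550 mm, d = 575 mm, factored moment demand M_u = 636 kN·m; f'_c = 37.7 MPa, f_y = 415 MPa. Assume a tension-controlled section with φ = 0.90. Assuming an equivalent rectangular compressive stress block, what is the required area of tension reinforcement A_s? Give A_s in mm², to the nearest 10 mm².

A_s ≈ 3170 mm²

M_n = M_u/φ = 636/0.90 = 706.667 kN·m.
With M_n = 0.85 f'_c a b (d − a/2), solve the quadratic for a:
a = d − √(d² − 2M_n/(0.85 f'_c b)) = 575 − √(575² − 2 × 706.667×10⁶/(0.85 × 37.7 × 550)) = 74.57 mm.
A_s = 0.85 f'_c a b / f_y = 0.85 × 37.7 × 74.57 × 550 / 415 = 3166.9 mm².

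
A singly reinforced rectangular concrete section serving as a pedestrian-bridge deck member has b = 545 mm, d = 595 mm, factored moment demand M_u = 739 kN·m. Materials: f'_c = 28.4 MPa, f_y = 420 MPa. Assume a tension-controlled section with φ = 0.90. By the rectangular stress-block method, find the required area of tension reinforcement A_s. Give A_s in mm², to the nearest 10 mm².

A_s ≈ 3640 mm²

M_n = M_u/φ = 739/0.90 = 821.111 kN·m.
With M_n = 0.85 f'_c a b (d − a/2), solve the quadratic for a:
a = d − √(d² − 2M_n/(0.85 f'_c b)) = 595 − √(595² − 2 × 821.111×10⁶/(0.85 × 28.4 × 545)) = 116.25 mm.
A_s = 0.85 f'_c a b / f_y = 0.85 × 28.4 × 116.25 × 545 / 420 = 3641.5 mm².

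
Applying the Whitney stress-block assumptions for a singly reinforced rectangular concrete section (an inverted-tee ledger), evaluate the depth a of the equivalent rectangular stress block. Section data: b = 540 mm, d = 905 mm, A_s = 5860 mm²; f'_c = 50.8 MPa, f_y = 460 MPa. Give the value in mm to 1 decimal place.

a ≈ 115.6 mm

T = A_s f_y = 5860 × 460 = 2695600 N = 2695.6 kN.
Setting C = 0.85 f'_c a b equal to T: a = 2695600/(0.85 × 50.8 × 540) = 115.6 mm.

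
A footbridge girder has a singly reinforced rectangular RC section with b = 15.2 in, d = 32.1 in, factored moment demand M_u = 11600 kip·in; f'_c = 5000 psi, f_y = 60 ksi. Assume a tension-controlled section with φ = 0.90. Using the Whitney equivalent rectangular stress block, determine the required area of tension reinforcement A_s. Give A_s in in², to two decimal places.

A_s ≈ 7.51 in²

M_n = M_u/φ = 11600/0.90 = 12888.9 kip·in.
From M_n = 0.85 f'_c a b (d − a/2):
a = d − √(d² − 2M_n/(0.85 f'_c b)) = 32.1 − √(32.1² − 2 × 12888.9/(0.85 × 5 × 15.2)) = 6.973 in.
A_s = 0.85 f'_c a b / f_y = 0.85 × 5 × 6.973 × 15.2 / 60 = 7.508 in².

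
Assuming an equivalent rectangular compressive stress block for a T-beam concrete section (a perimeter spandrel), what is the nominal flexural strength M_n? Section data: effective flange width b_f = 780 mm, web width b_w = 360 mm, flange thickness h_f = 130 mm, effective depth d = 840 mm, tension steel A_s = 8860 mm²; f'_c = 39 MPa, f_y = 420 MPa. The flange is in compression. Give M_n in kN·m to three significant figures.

Tension: T = A_s f_y = 8860 × 420 = 3721200 N.
Try a within the flange: a = T/(0.85 f'_c b_f) = 3721200/(0.85 × 39 × 780) = 143.91 mm.
a = 143.91 > h_f = 130 mm: the block extends into the web. Split into flange-overhang and web parts.
C_f = 0.85 f'_c (b_f − b_w) h_f = 0.85 × 39 × (780 − 360) × 130 = 1809990 N.
Remaining web compression depth: a_w = (T − C_f)/(0.85 f'_c b_w) = (3721200 − 1809990)/(0.85 × 39 × 360) = 160.15 mm.
M_n = C_f(d − h_f/2) + (T − C_f)(d − a_w/2) = 1809990 × (840 − 65) + 1911210 × (840 − 80.075) = 1402.74 + 1452.38 = 2855.12 × 10⁶ N·mm.
M_n = 2855.12 kN·m.

M_n ≈ 2860 kN·m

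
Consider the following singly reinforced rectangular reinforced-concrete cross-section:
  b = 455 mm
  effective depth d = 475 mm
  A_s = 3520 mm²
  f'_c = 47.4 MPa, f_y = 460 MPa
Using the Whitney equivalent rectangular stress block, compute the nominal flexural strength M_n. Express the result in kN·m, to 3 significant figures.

M_n ≈ 698 kN·m

T = A_s f_y = 3520 × 460 = 1619200 N = 1619.2 kN.
From C = T: a = T/(0.85 f'_c b) = 1619200/(0.85 × 47.4 × 455) = 88.33 mm.
M_n = T(d − a/2) = 1619.2 kN × (475 − 44.165) mm = 697.61 kN·m.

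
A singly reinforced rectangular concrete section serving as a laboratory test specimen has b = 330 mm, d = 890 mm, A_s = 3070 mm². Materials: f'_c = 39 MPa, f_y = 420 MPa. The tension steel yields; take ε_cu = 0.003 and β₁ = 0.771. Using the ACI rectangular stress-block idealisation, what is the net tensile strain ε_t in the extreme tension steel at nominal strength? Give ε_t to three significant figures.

ε_t ≈ 0.0145

a = A_s f_y/(0.85 f'_c b) = 117.87 mm.
β₁ = 0.771, so c = a/β₁ = 117.87/0.771 = 152.88 mm.
From the linear strain diagram with ε_cu = 0.003: ε_t = 0.003 (d − c)/c = 0.003 × (890 − 152.88)/152.88 = 0.0145.
Since ε_t ≥ 0.005, the section is tension-controlled.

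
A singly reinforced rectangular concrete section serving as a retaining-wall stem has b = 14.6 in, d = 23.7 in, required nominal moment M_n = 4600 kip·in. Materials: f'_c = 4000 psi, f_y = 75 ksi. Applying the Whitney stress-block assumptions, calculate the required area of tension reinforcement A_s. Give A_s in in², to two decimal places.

From M_n = 0.85 f'_c a b (d − a/2):
a = d − √(d² − 2M_n/(0.85 f'_c b)) = 23.7 − √(23.7² − 2 × 4600/(0.85 × 4 × 14.6)) = 4.300 in.
A_s = 0.85 f'_c a b / f_y = 0.85 × 4 × 4.300 × 14.6 / 75 = 2.846 in².

A_s ≈ 2.85 in²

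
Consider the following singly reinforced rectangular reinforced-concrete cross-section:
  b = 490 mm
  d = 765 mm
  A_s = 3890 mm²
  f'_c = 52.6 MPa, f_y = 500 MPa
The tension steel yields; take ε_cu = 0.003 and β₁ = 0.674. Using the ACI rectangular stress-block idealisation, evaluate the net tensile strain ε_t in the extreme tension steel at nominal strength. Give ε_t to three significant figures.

a = A_s f_y/(0.85 f'_c b) = 88.78 mm.
β₁ = 0.674, so c = a/β₁ = 88.78/0.674 = 131.72 mm.
From the linear strain diagram with ε_cu = 0.003: ε_t = 0.003 (d − c)/c = 0.003 × (765 − 131.72)/131.72 = 0.0144.
Since ε_t ≥ 0.005, the section is tension-controlled.

ε_t ≈ 0.0144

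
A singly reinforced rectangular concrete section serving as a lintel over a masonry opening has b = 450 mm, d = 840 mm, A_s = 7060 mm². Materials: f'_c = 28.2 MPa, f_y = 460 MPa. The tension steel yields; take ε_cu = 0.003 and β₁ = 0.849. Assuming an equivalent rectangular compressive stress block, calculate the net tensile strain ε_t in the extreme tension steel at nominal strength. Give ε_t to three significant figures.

a = A_s f_y/(0.85 f'_c b) = 301.08 mm.
β₁ = 0.849, so c = a/β₁ = 301.08/0.849 = 354.63 mm.
From the linear strain diagram with ε_cu = 0.003: ε_t = 0.003 (d − c)/c = 0.003 × (840 − 354.63)/354.63 = 0.00411.
ε_t is between 0.004 and 0.005 — transition zone.

ε_t ≈ 0.00411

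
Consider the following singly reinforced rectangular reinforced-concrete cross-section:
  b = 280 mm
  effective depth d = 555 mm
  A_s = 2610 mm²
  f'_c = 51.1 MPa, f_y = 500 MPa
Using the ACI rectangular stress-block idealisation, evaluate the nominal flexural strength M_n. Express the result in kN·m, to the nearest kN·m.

T = A_s f_y = 2610 × 500 = 1305000 N = 1305 kN.
From C = T: a = T/(0.85 f'_c b) = 1305000/(0.85 × 51.1 × 280) = 107.30 mm.
M_n = T(d − a/2) = 1305 kN × (555 − 53.65) mm = 654.26 kN·m.

M_n ≈ 654 kN·m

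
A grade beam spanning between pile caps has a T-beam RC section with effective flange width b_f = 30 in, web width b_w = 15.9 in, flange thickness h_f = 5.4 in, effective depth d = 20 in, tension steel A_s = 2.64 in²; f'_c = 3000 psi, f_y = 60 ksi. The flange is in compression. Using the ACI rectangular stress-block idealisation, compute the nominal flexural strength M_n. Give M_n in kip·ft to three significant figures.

Tension: T = A_s f_y = 2.64 × 60 = 158.4 kips.
Try a within the flange: a = T/(0.85 f'_c b_f) = 158.4/(0.85 × 3 × 30) = 2.071 in.
Since a = 2.071 ≤ h_f = 5.4 in, the stress block lies entirely in the flange; analyse as a rectangular beam of width b_f.
M_n = T(d − a/2) = 158.4 × (20 − 1.0355) = 3004.0 kip·in.
M_n = 3004.0/12 = 250.33 kip·ft.

M_n ≈ 250 kip·ft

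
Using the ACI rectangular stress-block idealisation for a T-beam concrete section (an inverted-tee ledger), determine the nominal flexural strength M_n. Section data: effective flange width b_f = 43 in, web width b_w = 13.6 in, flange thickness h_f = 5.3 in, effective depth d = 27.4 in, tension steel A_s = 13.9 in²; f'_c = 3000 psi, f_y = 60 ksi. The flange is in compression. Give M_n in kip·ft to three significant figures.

Tension: T = A_s f_y = 13.9 × 60 = 834 kips.
Try a within the flange: a = T/(0.85 f'_c b_f) = 834/(0.85 × 3 × 43) = 7.606 in.
a = 7.606 > h_f = 5.3 in: the block extends into the web. Split into flange-overhang and web parts.
C_f = 0.85 f'_c (b_f − b_w) h_f = 0.85 × 3 × (43 − 13.6) × 5.3 = 397.3 kips.
Remaining web compression depth: a_w = (T − C_f)/(0.85 f'_c b_w) = (834 − 397.3)/(0.85 × 3 × 13.6) = 12.592 in.
M_n = C_f(d − h_f/2) + (T − C_f)(d − a_w/2) = 397.3 × (27.4 − 2.65) + 436.7 × (27.4 − 6.296) = 9833.2 + 9216.1 = 19049.3 kip·in.
M_n = 19049.3/12 = 1587.44 kip·ft.

M_n ≈ 1590 kip·ft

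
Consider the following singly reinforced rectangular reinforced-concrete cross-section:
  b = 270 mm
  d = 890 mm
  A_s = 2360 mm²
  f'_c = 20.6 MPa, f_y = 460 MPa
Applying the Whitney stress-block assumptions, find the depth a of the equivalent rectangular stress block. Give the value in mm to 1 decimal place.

a ≈ 229.6 mm

T = A_s f_y = 2360 × 460 = 1085600 N = 1085.6 kN.
Setting C = 0.85 f'_c a b equal to T: a = 1085600/(0.85 × 20.6 × 270) = 229.6 mm.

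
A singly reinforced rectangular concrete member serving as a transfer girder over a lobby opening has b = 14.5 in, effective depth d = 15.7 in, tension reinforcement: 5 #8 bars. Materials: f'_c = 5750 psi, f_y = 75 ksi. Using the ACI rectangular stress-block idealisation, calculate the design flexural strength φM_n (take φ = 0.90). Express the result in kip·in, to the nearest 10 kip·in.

A_s = 5 × 0.79 = 3.95 in².
T = A_s f_y = 3.95 × 75 = 296.25 kips.
a = T/(0.85 f'_c b) = 296.25/(0.85 × 5.75 × 14.5) = 4.180 in.
M_n = T(d − a/2) = 296.25 × (15.7 − 2.09) = 4032.0 kip·in.
φM_n = 0.90 × 4032.0 = 3628.8 kip·in.

φM_n ≈ 3630 kip·in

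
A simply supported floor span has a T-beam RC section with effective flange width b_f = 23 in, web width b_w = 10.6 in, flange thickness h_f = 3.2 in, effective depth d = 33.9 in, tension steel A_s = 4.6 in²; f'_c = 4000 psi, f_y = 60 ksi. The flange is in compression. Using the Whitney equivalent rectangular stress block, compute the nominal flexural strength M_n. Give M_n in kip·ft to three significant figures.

M_n ≈ 739 kip·ft

Tension: T = A_s f_y = 4.6 × 60 = 276 kips.
Try a within the flange: a = T/(0.85 f'_c b_f) = 276/(0.85 × 4 × 23) = 3.529 in.
a = 3.529 > h_f = 3.2 in: the block extends into the web. Split into flange-overhang and web parts.
C_f = 0.85 f'_c (b_f − b_w) h_f = 0.85 × 4 × (23 − 10.6) × 3.2 = 134.9 kips.
Remaining web compression depth: a_w = (T − C_f)/(0.85 f'_c b_w) = (276 − 134.9)/(0.85 × 4 × 10.6) = 3.915 in.
M_n = C_f(d − h_f/2) + (T − C_f)(d − a_w/2) = 134.9 × (33.9 − 1.6) + 141.1 × (33.9 − 1.9575) = 4357.3 + 4507.1 = 8864.4 kip·in.
M_n = 8864.4/12 = 738.70 kip·ft.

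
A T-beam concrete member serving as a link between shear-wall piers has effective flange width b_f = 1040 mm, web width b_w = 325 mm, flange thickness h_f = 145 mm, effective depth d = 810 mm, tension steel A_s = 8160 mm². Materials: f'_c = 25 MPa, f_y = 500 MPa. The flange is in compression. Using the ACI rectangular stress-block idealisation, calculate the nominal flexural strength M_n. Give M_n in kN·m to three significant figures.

Tension: T = A_s f_y = 8160 × 500 = 4080000 N.
Try a within the flange: a = T/(0.85 f'_c b_f) = 4080000/(0.85 × 25 × 1040) = 184.62 mm.
a = 184.62 > h_f = 145 mm: the block extends into the web. Split into flange-overhang and web parts.
C_f = 0.85 f'_c (b_f − b_w) h_f = 0.85 × 25 × (1040 − 325) × 145 = 2203094 N.
Remaining web compression depth: a_w = (T − C_f)/(0.85 f'_c b_w) = (4080000 − 2203094)/(0.85 × 25 × 325) = 271.77 mm.
M_n = C_f(d − h_f/2) + (T − C_f)(d − a_w/2) = 2203094 × (810 − 72.5) + 1876906 × (810 − 135.885) = 1624.78 + 1265.25 = 2890.03 × 10⁶ N·mm.
M_n = 2890.03 kN·m.

M_n ≈ 2890 kN·m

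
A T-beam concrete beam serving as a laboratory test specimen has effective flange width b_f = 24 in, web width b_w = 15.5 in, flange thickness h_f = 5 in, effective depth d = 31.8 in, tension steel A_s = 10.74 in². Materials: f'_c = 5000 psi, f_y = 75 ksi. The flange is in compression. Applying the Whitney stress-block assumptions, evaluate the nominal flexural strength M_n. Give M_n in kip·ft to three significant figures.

Tension: T = A_s f_y = 10.74 × 75 = 805.5 kips.
Try a within the flange: a = T/(0.85 f'_c b_f) = 805.5/(0.85 × 5 × 24) = 7.897 in.
a = 7.897 > h_f = 5 in: the block extends into the web. Split into flange-overhang and web parts.
C_f = 0.85 f'_c (b_f − b_w) h_f = 0.85 × 5 × (24 − 15.5) × 5 = 180.6 kips.
Remaining web compression depth: a_w = (T − C_f)/(0.85 f'_c b_w) = (805.5 − 180.6)/(0.85 × 5 × 15.5) = 9.486 in.
M_n = C_f(d − h_f/2) + (T − C_f)(d − a_w/2) = 180.6 × (31.8 − 2.5) + 624.9 × (31.8 − 4.743) = 5291.6 + 16907.9 = 22199.5 kip·in.
M_n = 22199.5/12 = 1849.96 kip·ft.

M_n ≈ 1850 kip·ft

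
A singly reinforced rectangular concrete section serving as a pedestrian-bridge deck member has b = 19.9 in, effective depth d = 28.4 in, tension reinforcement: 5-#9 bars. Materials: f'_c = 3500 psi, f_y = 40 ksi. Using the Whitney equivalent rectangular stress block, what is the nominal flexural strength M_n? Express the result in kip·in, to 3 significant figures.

M_n ≈ 5340 kip·in

A_s = 5 × 1 = 5 in².
T = A_s f_y = 5 × 40 = 200 kips.
a = T/(0.85 f'_c b) = 200/(0.85 × 3.5 × 19.9) = 3.378 in.
M_n = T(d − a/2) = 200 × (28.4 − 1.689) = 5342.2 kip·in.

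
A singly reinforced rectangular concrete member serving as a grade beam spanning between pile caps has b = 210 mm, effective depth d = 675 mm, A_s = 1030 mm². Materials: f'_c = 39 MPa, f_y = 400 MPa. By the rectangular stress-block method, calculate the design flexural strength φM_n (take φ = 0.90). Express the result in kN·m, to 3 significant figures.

T = A_s f_y = 1030 × 400 = 412000 N = 412 kN.
From C = T: a = T/(0.85 f'_c b) = 412000/(0.85 × 39 × 210) = 59.18 mm.
M_n = T(d − a/2) = 412 kN × (675 − 29.59) mm = 265.91 kN·m.
φM_n = 0.90 × 265.91 = 239.32 kN·m.

φM_n ≈ 239 kN·m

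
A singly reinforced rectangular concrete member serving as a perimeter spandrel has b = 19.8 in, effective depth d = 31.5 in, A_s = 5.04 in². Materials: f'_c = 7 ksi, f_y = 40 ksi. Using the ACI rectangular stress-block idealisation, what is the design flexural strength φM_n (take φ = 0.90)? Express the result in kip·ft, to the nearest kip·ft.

φM_n ≈ 463 kip·ft

T = A_s f_y = 5.04 × 40 = 201.6 kips.
a = T/(0.85 f'_c b) = 201.6/(0.85 × 7 × 19.8) = 1.711 in.
M_n = T(d − a/2) = 201.6 × (31.5 − 0.8555) = 6177.9 kip·in = 6177.9/12 = 514.83 kip·ft.
φM_n = 0.90 × 514.83 = 463.35 kip·ft.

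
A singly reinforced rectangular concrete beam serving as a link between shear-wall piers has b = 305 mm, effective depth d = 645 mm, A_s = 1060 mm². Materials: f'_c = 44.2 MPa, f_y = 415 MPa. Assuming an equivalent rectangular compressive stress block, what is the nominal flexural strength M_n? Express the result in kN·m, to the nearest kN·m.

T = A_s f_y = 1060 × 415 = 439900 N = 439.9 kN.
From C = T: a = T/(0.85 f'_c b) = 439900/(0.85 × 44.2 × 305) = 38.39 mm.
M_n = T(d − a/2) = 439.9 kN × (645 − 19.195) mm = 275.29 kN·m.

M_n ≈ 275 kN·m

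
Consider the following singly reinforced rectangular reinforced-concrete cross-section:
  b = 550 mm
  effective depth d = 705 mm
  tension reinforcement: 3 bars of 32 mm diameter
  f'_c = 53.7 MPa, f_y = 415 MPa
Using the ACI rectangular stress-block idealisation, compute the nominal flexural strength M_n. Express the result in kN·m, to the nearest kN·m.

A_s = 3 × 804 = 2412 mm².
T = A_s f_y = 2412 × 415 = 1000980 N = 1000.98 kN.
From C = T: a = T/(0.85 f'_c b) = 1000980/(0.85 × 53.7 × 550) = 39.87 mm.
M_n = T(d − a/2) = 1000.98 kN × (705 − 19.935) mm = 685.74 kN·m.

M_n ≈ 686 kN·m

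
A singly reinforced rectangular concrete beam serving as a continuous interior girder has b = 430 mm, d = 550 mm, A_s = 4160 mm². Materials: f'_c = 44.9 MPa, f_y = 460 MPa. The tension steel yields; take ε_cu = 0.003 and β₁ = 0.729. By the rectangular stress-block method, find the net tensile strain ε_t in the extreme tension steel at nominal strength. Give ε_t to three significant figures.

a = A_s f_y/(0.85 f'_c b) = 116.61 mm.
β₁ = 0.729, so c = a/β₁ = 116.61/0.729 = 159.96 mm.
From the linear strain diagram with ε_cu = 0.003: ε_t = 0.003 (d − c)/c = 0.003 × (550 − 159.96)/159.96 = 0.00732.
Since ε_t ≥ 0.005, the section is tension-controlled.

ε_t ≈ 0.00732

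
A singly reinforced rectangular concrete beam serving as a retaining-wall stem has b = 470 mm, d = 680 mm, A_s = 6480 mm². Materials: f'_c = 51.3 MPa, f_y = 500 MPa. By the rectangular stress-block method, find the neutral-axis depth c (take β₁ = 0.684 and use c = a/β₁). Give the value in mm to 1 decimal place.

c ≈ 231.1 mm

T = A_s f_y = 6480 × 500 = 3240000 N = 3240 kN.
Setting C = 0.85 f'_c a b equal to T: a = 3240000/(0.85 × 51.3 × 470) = 158.092 mm.
With β₁ = 0.684, c = a/β₁ = 158.092/0.684 = 231.1 mm.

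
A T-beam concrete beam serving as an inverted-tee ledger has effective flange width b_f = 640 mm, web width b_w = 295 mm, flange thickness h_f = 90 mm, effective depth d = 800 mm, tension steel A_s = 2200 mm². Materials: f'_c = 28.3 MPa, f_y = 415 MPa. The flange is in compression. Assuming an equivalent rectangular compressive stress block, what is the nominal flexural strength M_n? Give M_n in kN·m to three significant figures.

M_n ≈ 703 kN·m

Tension: T = A_s f_y = 2200 × 415 = 913000 N.
Try a within the flange: a = T/(0.85 f'_c b_f) = 913000/(0.85 × 28.3 × 640) = 59.30 mm.
Since a = 59.30 ≤ h_f = 90 mm, the stress block lies entirely in the flange; analyse as a rectangular beam of width b_f.
M_n = T(d − a/2) = 913000 × (800 − 29.65) = 703.33 × 10⁶ N·mm.
M_n = 703.33 kN·m.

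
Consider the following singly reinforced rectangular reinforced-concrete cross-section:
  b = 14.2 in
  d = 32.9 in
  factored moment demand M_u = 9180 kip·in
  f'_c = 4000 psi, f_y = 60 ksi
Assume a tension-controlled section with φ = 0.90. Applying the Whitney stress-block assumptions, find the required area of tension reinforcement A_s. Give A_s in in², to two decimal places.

A_s ≈ 5.80 in²

M_n = M_u/φ = 9180/0.90 = 10200 kip·in.
From M_n = 0.85 f'_c a b (d − a/2):
a = d − √(d² − 2M_n/(0.85 f'_c b)) = 32.9 − √(32.9² − 2 × 10200/(0.85 × 4 × 14.2)) = 7.212 in.
A_s = 0.85 f'_c a b / f_y = 0.85 × 4 × 7.212 × 14.2 / 60 = 5.803 in².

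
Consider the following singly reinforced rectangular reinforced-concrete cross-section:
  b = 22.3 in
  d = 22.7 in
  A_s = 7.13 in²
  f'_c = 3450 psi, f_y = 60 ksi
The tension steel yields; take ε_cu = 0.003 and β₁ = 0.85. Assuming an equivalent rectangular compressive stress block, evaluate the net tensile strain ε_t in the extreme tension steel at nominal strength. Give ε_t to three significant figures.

ε_t ≈ 0.00585

a = A_s f_y/(0.85 f'_c b) = 6.542 in.
β₁ = 0.85, so c = a/β₁ = 6.542/0.85 = 7.696 in.
From the linear strain diagram with ε_cu = 0.003: ε_t = 0.003 (d − c)/c = 0.003 × (22.7 − 7.696)/7.696 = 0.00585.
Since ε_t ≥ 0.005, the section is tension-controlled.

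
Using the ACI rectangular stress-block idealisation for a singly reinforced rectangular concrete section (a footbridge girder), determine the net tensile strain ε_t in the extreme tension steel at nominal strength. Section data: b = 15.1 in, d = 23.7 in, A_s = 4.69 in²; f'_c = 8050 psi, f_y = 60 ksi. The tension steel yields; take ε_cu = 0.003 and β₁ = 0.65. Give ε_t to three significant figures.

ε_t ≈ 0.0140

a = A_s f_y/(0.85 f'_c b) = 2.724 in.
β₁ = 0.65, so c = a/β₁ = 2.724/0.65 = 4.191 in.
From the linear strain diagram with ε_cu = 0.003: ε_t = 0.003 (d − c)/c = 0.003 × (23.7 − 4.191)/4.191 = 0.0140.
Since ε_t ≥ 0.005, the section is tension-controlled.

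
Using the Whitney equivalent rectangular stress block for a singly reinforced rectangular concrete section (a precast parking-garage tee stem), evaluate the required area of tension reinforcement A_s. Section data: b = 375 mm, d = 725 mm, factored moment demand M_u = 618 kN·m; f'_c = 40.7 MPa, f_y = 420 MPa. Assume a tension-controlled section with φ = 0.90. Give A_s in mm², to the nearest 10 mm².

A_s ≈ 2380 mm²

M_n = M_u/φ = 618/0.90 = 686.667 kN·m.
With M_n = 0.85 f'_c a b (d − a/2), solve the quadratic for a:
a = d − √(d² − 2M_n/(0.85 f'_c b)) = 725 − √(725² − 2 × 686.667×10⁶/(0.85 × 40.7 × 375)) = 77.11 mm.
A_s = 0.85 f'_c a b / f_y = 0.85 × 40.7 × 77.11 × 375 / 420 = 2381.8 mm².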